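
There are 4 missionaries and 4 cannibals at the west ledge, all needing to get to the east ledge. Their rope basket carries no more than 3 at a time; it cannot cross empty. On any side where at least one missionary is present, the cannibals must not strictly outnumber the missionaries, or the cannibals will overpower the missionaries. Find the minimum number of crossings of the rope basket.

9

Counting alone: each trip to the east ledge takes at most 3 across and each return brings at least 1 back, so after t trips out (and t−1 returns) at most 3t − (t−1) of the 8 are across; that first reaches 8 at t = 4, so at least 7 crossings are needed.
The safety rule pushes this higher. Following every safe sequence of crossings, the most of the 8 that can be at the east ledge as the rope basket arrives there on crossing 7 is 7 — never all 8.
So no plan with fewer than 9 crossings exists, and this one achieves 9:
1. 2 cannibals → the east ledge.  (the west ledge: 4M 2C; the east ledge: 0M 2C)
2. 1 cannibal ← the west ledge.  (the west ledge: 4M 3C; the east ledge: 0M 1C)
3. 3 cannibals → the east ledge.  (the west ledge: 4M 0C; the east ledge: 0M 4C)
4. 1 cannibal ← the west ledge.  (the west ledge: 4M 1C; the east ledge: 0M 3C)
5. 3 missionaries → the east ledge.  (the west ledge: 1M 1C; the east ledge: 3M 3C)
6. 1 missionary and 1 cannibal ← the west ledge.  (the west ledge: 2M 2C; the east ledge: 2M 2C)
7. 2 missionaries → the east ledge.  (the west ledge: 0M 2C; the east ledge: 4M 2C)
8. 1 cannibal ← the west ledge.  (the west ledge: 0M 3C; the east ledge: 4M 1C)
9. 3 cannibals → the east ledge.  (the west ledge: 0M 0C; the east ledge: 4M 4C)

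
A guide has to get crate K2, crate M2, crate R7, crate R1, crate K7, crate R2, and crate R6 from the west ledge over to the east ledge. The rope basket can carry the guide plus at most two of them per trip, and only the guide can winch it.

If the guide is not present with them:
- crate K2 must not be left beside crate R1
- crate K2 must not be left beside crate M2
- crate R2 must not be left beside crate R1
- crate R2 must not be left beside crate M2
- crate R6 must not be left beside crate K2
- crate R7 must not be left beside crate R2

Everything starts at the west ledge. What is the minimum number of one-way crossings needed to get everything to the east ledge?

Counting alone: the guide can take at most 2 across per trip to the east ledge, so moving all 7 needs at least 4 loaded trips out, with a return between consecutive ones — at least 7 crossings.
The safety rule pushes this higher. Following every safe sequence of crossings, the most of the 7 that can be at the east ledge as the rope basket arrives there on crossing 7 is 6 — never all 7.
So no plan with fewer than 9 crossings exists, and this one achieves 9:
1. Guide goes to the east ledge with crate K2 and crate R2.  [the west ledge: crate K7, crate M2, crate R1, crate R6, crate R7 | the east ledge: crate K2, crate R2]
2. Guide goes back to the west ledge alone.  [the west ledge: crate K7, crate M2, crate R1, crate R6, crate R7 | the east ledge: crate K2, crate R2]
3. Guide goes to the east ledge with crate R7.  [the west ledge: crate K7, crate M2, crate R1, crate R6 | the east ledge: crate K2, crate R2, crate R7]
4. Guide goes back to the west ledge with crate R2.  [the west ledge: crate K7, crate M2, crate R1, crate R2, crate R6 | the east ledge: crate K2, crate R7]
5. Guide goes to the east ledge with crate M2 and crate R1.  [the west ledge: crate K7, crate R2, crate R6 | the east ledge: crate K2, crate M2, crate R1, crate R7]
6. Guide goes back to the west ledge with crate K2.  [the west ledge: crate K2, crate K7, crate R2, crate R6 | the east ledge: crate M2, crate R1, crate R7]
7. Guide goes to the east ledge with crate K7 and crate R6.  [the west ledge: crate K2, crate R2 | the east ledge: crate K7, crate M2, crate R1, crate R6, crate R7]
8. Guide goes back to the west ledge alone.  [the west ledge: crate K2, crate R2 | the east ledge: crate K7, crate M2, crate R1, crate R6, crate R7]
9. Guide goes to the east ledge with crate K2 and crate R2.  [the west ledge: — | the east ledge: crate K2, crate K7, crate M2, crate R1, crate R2, crate R6, crate R7]

9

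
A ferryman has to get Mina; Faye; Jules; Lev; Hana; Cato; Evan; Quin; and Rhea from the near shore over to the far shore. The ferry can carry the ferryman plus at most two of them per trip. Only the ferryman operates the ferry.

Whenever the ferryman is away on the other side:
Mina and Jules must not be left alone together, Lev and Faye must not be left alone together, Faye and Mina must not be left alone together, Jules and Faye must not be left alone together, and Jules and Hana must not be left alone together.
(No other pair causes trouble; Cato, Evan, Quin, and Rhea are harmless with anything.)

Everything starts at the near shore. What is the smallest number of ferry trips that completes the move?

15

Counting alone: the ferryman can take at most 2 across per trip to the far shore, so moving all 9 needs at least 5 loaded trips out, with a return between consecutive ones — at least 9 crossings.
The safety rule pushes this higher. Following every safe sequence of crossings, the most of the 9 that can be at the far shore as the ferry arrives there on crossings 9, 11, 13 is 6, 7, 8 respectively — never all 9.
So no plan with fewer than 15 crossings exists, and this one achieves 15:
1. Ferryman goes to the far shore with Faye and Jules.  [the near shore: Cato, Evan, Hana, Lev, Mina, Quin, Rhea | the far shore: Faye, Jules]
2. Ferryman goes back to the near shore with Faye.  [the near shore: Cato, Evan, Faye, Hana, Lev, Mina, Quin, Rhea | the far shore: Jules]
3. Ferryman goes to the far shore with Lev and Mina.  [the near shore: Cato, Evan, Faye, Hana, Quin, Rhea | the far shore: Jules, Lev, Mina]
4. Ferryman goes back to the near shore with Mina.  [the near shore: Cato, Evan, Faye, Hana, Mina, Quin, Rhea | the far shore: Jules, Lev]
5. Ferryman goes to the far shore with Hana and Mina.  [the near shore: Cato, Evan, Faye, Quin, Rhea | the far shore: Hana, Jules, Lev, Mina]
6. Ferryman goes back to the near shore with Jules.  [the near shore: Cato, Evan, Faye, Jules, Quin, Rhea | the far shore: Hana, Lev, Mina]
7. Ferryman goes to the far shore with Cato and Faye.  [the near shore: Evan, Jules, Quin, Rhea | the far shore: Cato, Faye, Hana, Lev, Mina]
8. Ferryman goes back to the near shore with Faye.  [the near shore: Evan, Faye, Jules, Quin, Rhea | the far shore: Cato, Hana, Lev, Mina]
9. Ferryman goes to the far shore with Evan and Faye.  [the near shore: Jules, Quin, Rhea | the far shore: Cato, Evan, Faye, Hana, Lev, Mina]
10. Ferryman goes back to the near shore with Faye.  [the near shore: Faye, Jules, Quin, Rhea | the far shore: Cato, Evan, Hana, Lev, Mina]
11. Ferryman goes to the far shore with Faye and Quin.  [the near shore: Jules, Rhea | the far shore: Cato, Evan, Faye, Hana, Lev, Mina, Quin]
12. Ferryman goes back to the near shore with Faye.  [the near shore: Faye, Jules, Rhea | the far shore: Cato, Evan, Hana, Lev, Mina, Quin]
13. Ferryman goes to the far shore with Faye and Rhea.  [the near shore: Jules | the far shore: Cato, Evan, Faye, Hana, Lev, Mina, Quin, Rhea]
14. Ferryman goes back to the near shore with Faye.  [the near shore: Faye, Jules | the far shore: Cato, Evan, Hana, Lev, Mina, Quin, Rhea]
15. Ferryman goes to the far shore with Faye and Jules.  [the near shore: — | the far shore: Cato, Evan, Faye, Hana, Jules, Lev, Mina, Quin, Rhea]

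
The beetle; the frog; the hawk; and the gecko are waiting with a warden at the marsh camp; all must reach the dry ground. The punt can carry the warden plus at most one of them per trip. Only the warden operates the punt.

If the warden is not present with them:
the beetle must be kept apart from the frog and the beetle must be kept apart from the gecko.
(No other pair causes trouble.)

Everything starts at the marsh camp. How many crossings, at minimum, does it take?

9

Counting alone: the warden can take at most 1 across per trip to the dry ground, so moving all 4 needs at least 4 loaded trips out, with a return between consecutive ones — at least 7 crossings.
The safety rule pushes this higher. Following every safe sequence of crossings, the most of the 4 that can be at the dry ground as the punt arrives there on crossing 7 is 3 — never all 4.
So no plan with fewer than 9 crossings exists, and this one achieves 9:
1. Warden goes to the dry ground with the beetle.
2. Warden goes back to the marsh camp alone.
3. Warden goes to the dry ground with the frog.
4. Warden goes back to the marsh camp with the beetle.
5. Warden goes to the dry ground with the gecko.
6. Warden goes back to the marsh camp alone.
7. Warden goes to the dry ground with the hawk.
8. Warden goes back to the marsh camp alone.
9. Warden goes to the dry ground with the beetle.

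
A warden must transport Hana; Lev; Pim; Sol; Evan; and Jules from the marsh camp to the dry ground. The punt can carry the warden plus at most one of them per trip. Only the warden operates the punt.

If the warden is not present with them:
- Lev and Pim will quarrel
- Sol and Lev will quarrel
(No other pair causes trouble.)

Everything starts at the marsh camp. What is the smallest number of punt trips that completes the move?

13

Counting alone: the warden can take at most 1 across per trip to the dry ground, so moving all 6 needs at least 6 loaded trips out, with a return between consecutive ones — at least 11 crossings.
The safety rule pushes this higher. Following every safe sequence of crossings, the most of the 6 that can be at the dry ground as the punt arrives there on crossing 11 is 5 — never all 6.
So no plan with fewer than 13 crossings exists, and this one achieves 13:
1. Warden goes to the dry ground with Lev.  [the marsh camp: Evan, Hana, Jules, Pim, Sol | the dry ground: Lev]
2. Warden goes back to the marsh camp alone.  [the marsh camp: Evan, Hana, Jules, Pim, Sol | the dry ground: Lev]
3. Warden goes to the dry ground with Hana.  [the marsh camp: Evan, Jules, Pim, Sol | the dry ground: Hana, Lev]
4. Warden goes back to the marsh camp alone.  [the marsh camp: Evan, Jules, Pim, Sol | the dry ground: Hana, Lev]
5. Warden goes to the dry ground with Pim.  [the marsh camp: Evan, Jules, Sol | the dry ground: Hana, Lev, Pim]
6. Warden goes back to the marsh camp with Lev.  [the marsh camp: Evan, Jules, Lev, Sol | the dry ground: Hana, Pim]
7. Warden goes to the dry ground with Sol.  [the marsh camp: Evan, Jules, Lev | the dry ground: Hana, Pim, Sol]
8. Warden goes back to the marsh camp alone.  [the marsh camp: Evan, Jules, Lev | the dry ground: Hana, Pim, Sol]
9. Warden goes to the dry ground with Evan.  [the marsh camp: Jules, Lev | the dry ground: Evan, Hana, Pim, Sol]
10. Warden goes back to the marsh camp alone.  [the marsh camp: Jules, Lev | the dry ground: Evan, Hana, Pim, Sol]
11. Warden goes to the dry ground with Jules.  [the marsh camp: Lev | the dry ground: Evan, Hana, Jules, Pim, Sol]
12. Warden goes back to the marsh camp alone.  [the marsh camp: Lev | the dry ground: Evan, Hana, Jules, Pim, Sol]
13. Warden goes to the dry ground with Lev.  [the marsh camp: — | the dry ground: Evan, Hana, Jules, Lev, Pim, Sol]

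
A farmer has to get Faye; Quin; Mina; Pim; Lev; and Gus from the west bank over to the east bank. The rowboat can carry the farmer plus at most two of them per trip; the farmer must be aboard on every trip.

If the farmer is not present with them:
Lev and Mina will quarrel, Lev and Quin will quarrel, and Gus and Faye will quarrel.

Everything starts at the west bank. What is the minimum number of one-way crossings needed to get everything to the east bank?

7

Counting alone: the farmer can take at most 2 across per trip to the east bank, so moving all 6 needs at least 3 loaded trips out, with a return between consecutive ones — at least 5 crossings.
The safety rule pushes this higher. Following every safe sequence of crossings, the most of the 6 that can be at the east bank as the rowboat arrives there on crossing 5 is 5 — never all 6.
So no plan with fewer than 7 crossings exists, and this one achieves 7:
1. Farmer goes to the east bank with Faye and Lev.
2. Farmer goes back to the west bank alone.
3. Farmer goes to the east bank with Quin.
4. Farmer goes back to the west bank with Lev.
5. Farmer goes to the east bank with Mina and Pim.
6. Farmer goes back to the west bank alone.
7. Farmer goes to the east bank with Gus and Lev.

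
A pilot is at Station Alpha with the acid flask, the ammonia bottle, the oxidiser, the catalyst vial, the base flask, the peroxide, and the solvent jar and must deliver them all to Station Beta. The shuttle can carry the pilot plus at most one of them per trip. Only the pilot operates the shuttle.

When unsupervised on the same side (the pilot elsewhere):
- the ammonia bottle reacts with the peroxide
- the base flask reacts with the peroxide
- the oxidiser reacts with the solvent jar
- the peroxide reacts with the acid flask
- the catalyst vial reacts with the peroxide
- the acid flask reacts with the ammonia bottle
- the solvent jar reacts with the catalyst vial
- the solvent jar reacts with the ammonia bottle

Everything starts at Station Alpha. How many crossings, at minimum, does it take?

Whatever the first load, the items left behind include a forbidden pair without the pilot. No opening move is safe, so no plan exists.

impossible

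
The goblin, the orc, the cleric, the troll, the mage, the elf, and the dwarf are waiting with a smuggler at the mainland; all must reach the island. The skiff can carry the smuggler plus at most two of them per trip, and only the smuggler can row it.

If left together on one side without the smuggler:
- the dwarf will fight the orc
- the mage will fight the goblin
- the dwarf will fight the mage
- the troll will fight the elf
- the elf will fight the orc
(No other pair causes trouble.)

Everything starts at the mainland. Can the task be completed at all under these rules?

Whatever the first load, the items left behind include a forbidden pair without the smuggler. No opening move is safe, so no plan exists.

No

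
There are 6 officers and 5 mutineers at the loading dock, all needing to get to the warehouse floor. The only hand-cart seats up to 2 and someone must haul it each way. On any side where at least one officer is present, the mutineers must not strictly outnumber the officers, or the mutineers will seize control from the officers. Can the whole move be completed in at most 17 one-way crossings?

No

Counting alone: each trip to the warehouse floor takes at most 2 across and each return brings at least 1 back, so after t trips out (and t−1 returns) at most 2t − (t−1) of the 11 are across; that first reaches 11 at t = 10, so at least 19 crossings are needed.
Since 17 < 19, 17 crossings cannot be enough. (The shortest complete plan in fact takes 19:)
1. 2 mutineers → the warehouse floor.  (the loading dock: 6O 3M; the warehouse floor: 0O 2M)
2. 1 mutineer ← the loading dock.  (the loading dock: 6O 4M; the warehouse floor: 0O 1M)
3. 2 mutineers → the warehouse floor.  (the loading dock: 6O 2M; the warehouse floor: 0O 3M)
4. 1 mutineer ← the loading dock.  (the loading dock: 6O 3M; the warehouse floor: 0O 2M)
5. 2 officers → the warehouse floor.  (the loading dock: 4O 3M; the warehouse floor: 2O 2M)
6. 1 mutineer ← the loading dock.  (the loading dock: 4O 4M; the warehouse floor: 2O 1M)
7. 1 officer and 1 mutineer → the warehouse floor.  (the loading dock: 3O 3M; the warehouse floor: 3O 2M)
8. 1 officer ← the loading dock.  (the loading dock: 4O 3M; the warehouse floor: 2O 2M)
9. 1 officer and 1 mutineer → the warehouse floor.  (the loading dock: 3O 2M; the warehouse floor: 3O 3M)
10. 1 mutineer ← the loading dock.  (the loading dock: 3O 3M; the warehouse floor: 3O 2M)
11. 1 officer and 1 mutineer → the warehouse floor.  (the loading dock: 2O 2M; the warehouse floor: 4O 3M)
12. 1 officer ← the loading dock.  (the loading dock: 3O 2M; the warehouse floor: 3O 3M)
13. 1 officer and 1 mutineer → the warehouse floor.  (the loading dock: 2O 1M; the warehouse floor: 4O 4M)
14. 1 mutineer ← the loading dock.  (the loading dock: 2O 2M; the warehouse floor: 4O 3M)
15. 1 officer and 1 mutineer → the warehouse floor.  (the loading dock: 1O 1M; the warehouse floor: 5O 4M)
16. 1 officer ← the loading dock.  (the loading dock: 2O 1M; the warehouse floor: 4O 4M)
17. 1 officer and 1 mutineer → the warehouse floor.  (the loading dock: 1O 0M; the warehouse floor: 5O 5M)
18. 1 mutineer ← the loading dock.  (the loading dock: 1O 1M; the warehouse floor: 5O 4M)
19. 1 officer and 1 mutineer → the warehouse floor.  (the loading dock: 0O 0M; the warehouse floor: 6O 5M)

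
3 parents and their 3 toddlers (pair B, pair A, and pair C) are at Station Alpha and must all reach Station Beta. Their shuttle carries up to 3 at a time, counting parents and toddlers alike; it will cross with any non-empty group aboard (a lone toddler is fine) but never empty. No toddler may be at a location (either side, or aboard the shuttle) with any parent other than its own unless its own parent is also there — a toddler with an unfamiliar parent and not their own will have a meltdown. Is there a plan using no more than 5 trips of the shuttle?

Yes

Yes — this plan uses 5 crossings (≤ 5):
1. parent B and toddler B cross → Station Beta.
2. parent B crosses ← Station Alpha.
3. parent A, parent B, and parent C cross → Station Beta.
4. toddler B crosses ← Station Alpha.
5. toddler A, toddler B, and toddler C cross → Station Beta.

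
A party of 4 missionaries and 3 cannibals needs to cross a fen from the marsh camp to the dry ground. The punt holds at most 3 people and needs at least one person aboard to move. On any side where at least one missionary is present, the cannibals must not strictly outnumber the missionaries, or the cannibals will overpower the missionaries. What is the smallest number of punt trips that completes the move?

Counting alone: each trip to the dry ground takes at most 3 across and each return brings at least 1 back, so after t trips out (and t−1 returns) at most 3t − (t−1) of the 7 are across; that first reaches 7 at t = 3, so at least 5 crossings are needed.
The plan below uses exactly 5 crossings, so it is optimal:
1. 3 cannibals → the dry ground.  (the marsh camp: 4M 0C; the dry ground: 0M 3C)
2. 1 cannibal ← the marsh camp.  (the marsh camp: 4M 1C; the dry ground: 0M 2C)
3. 3 missionaries → the dry ground.  (the marsh camp: 1M 1C; the dry ground: 3M 2C)
4. 1 missionary ← the marsh camp.  (the marsh camp: 2M 1C; the dry ground: 2M 2C)
5. 2 missionaries and 1 cannibal → the dry ground.  (the marsh camp: 0M 0C; the dry ground: 4M 3C)

5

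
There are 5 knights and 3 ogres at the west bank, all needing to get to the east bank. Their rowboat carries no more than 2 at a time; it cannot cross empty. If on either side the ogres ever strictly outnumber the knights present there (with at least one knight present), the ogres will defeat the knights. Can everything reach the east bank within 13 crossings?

Yes

Yes — this plan uses 13 crossings (≤ 13):
1. 2 ogres → the east bank.  (the west bank: 5K 1O; the east bank: 0K 2O)
2. 1 ogre ← the west bank.  (the west bank: 5K 2O; the east bank: 0K 1O)
3. 2 ogres → the east bank.  (the west bank: 5K 0O; the east bank: 0K 3O)
4. 1 ogre ← the west bank.  (the west bank: 5K 1O; the east bank: 0K 2O)
5. 2 knights → the east bank.  (the west bank: 3K 1O; the east bank: 2K 2O)
6. 1 ogre ← the west bank.  (the west bank: 3K 2O; the east bank: 2K 1O)
7. 1 knight and 1 ogre → the east bank.  (the west bank: 2K 1O; the east bank: 3K 2O)
8. 1 ogre ← the west bank.  (the west bank: 2K 2O; the east bank: 3K 1O)
9. 2 ogres → the east bank.  (the west bank: 2K 0O; the east bank: 3K 3O)
10. 1 ogre ← the west bank.  (the west bank: 2K 1O; the east bank: 3K 2O)
11. 1 knight and 1 ogre → the east bank.  (the west bank: 1K 0O; the east bank: 4K 3O)
12. 1 ogre ← the west bank.  (the west bank: 1K 1O; the east bank: 4K 2O)
13. 1 knight and 1 ogre → the east bank.  (the west bank: 0K 0O; the east bank: 5K 3O)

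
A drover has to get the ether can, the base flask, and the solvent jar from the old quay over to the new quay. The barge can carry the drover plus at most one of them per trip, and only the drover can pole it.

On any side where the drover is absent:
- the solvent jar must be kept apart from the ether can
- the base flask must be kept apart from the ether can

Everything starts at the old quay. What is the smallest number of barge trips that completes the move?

7

Counting alone: the drover can take at most 1 across per trip to the new quay, so moving all 3 needs at least 3 loaded trips out, with a return between consecutive ones — at least 5 crossings.
The safety rule pushes this higher. Following every safe sequence of crossings, the most of the 3 that can be at the new quay as the barge arrives there on crossing 5 is 2 — never all 3.
So no plan with fewer than 7 crossings exists, and this one achieves 7:
1. Drover goes to the new quay with the ether can.  [the old quay: the base flask, the solvent jar | the new quay: the ether can]
2. Drover goes back to the old quay alone.  [the old quay: the base flask, the solvent jar | the new quay: the ether can]
3. Drover goes to the new quay with the base flask.  [the old quay: the solvent jar | the new quay: the base flask, the ether can]
4. Drover goes back to the old quay with the ether can.  [the old quay: the ether can, the solvent jar | the new quay: the base flask]
5. Drover goes to the new quay with the solvent jar.  [the old quay: the ether can | the new quay: the base flask, the solvent jar]
6. Drover goes back to the old quay alone.  [the old quay: the ether can | the new quay: the base flask, the solvent jar]
7. Drover goes to the new quay with the ether can.  [the old quay: — | the new quay: the base flask, the ether can, the solvent jar]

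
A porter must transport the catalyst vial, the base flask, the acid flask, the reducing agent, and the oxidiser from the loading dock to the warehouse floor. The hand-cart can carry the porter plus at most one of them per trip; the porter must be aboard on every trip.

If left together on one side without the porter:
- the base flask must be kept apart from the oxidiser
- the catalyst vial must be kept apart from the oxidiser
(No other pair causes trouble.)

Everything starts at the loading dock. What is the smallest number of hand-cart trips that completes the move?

11

Counting alone: the porter can take at most 1 across per trip to the warehouse floor, so moving all 5 needs at least 5 loaded trips out, with a return between consecutive ones — at least 9 crossings.
The safety rule pushes this higher. Following every safe sequence of crossings, the most of the 5 that can be at the warehouse floor as the hand-cart arrives there on crossing 9 is 4 — never all 5.
So no plan with fewer than 11 crossings exists, and this one achieves 11:
1. Porter goes to the warehouse floor with the oxidiser.  [the loading dock: the acid flask, the base flask, the catalyst vial, the reducing agent | the warehouse floor: the oxidiser]
2. Porter goes back to the loading dock alone.  [the loading dock: the acid flask, the base flask, the catalyst vial, the reducing agent | the warehouse floor: the oxidiser]
3. Porter goes to the warehouse floor with the catalyst vial.  [the loading dock: the acid flask, the base flask, the reducing agent | the warehouse floor: the catalyst vial, the oxidiser]
4. Porter goes back to the loading dock with the oxidiser.  [the loading dock: the acid flask, the base flask, the oxidiser, the reducing agent | the warehouse floor: the catalyst vial]
5. Porter goes to the warehouse floor with the base flask.  [the loading dock: the acid flask, the oxidiser, the reducing agent | the warehouse floor: the base flask, the catalyst vial]
6. Porter goes back to the loading dock alone.  [the loading dock: the acid flask, the oxidiser, the reducing agent | the warehouse floor: the base flask, the catalyst vial]
7. Porter goes to the warehouse floor with the acid flask.  [the loading dock: the oxidiser, the reducing agent | the warehouse floor: the acid flask, the base flask, the catalyst vial]
8. Porter goes back to the loading dock alone.  [the loading dock: the oxidiser, the reducing agent | the warehouse floor: the acid flask, the base flask, the catalyst vial]
9. Porter goes to the warehouse floor with the reducing agent.  [the loading dock: the oxidiser | the warehouse floor: the acid flask, the base flask, the catalyst vial, the reducing agent]
10. Porter goes back to the loading dock alone.  [the loading dock: the oxidiser | the warehouse floor: the acid flask, the base flask, the catalyst vial, the reducing agent]
11. Porter goes to the warehouse floor with the oxidiser.  [the loading dock: — | the warehouse floor: the acid flask, the base flask, the catalyst vial, the oxidiser, the reducing agent]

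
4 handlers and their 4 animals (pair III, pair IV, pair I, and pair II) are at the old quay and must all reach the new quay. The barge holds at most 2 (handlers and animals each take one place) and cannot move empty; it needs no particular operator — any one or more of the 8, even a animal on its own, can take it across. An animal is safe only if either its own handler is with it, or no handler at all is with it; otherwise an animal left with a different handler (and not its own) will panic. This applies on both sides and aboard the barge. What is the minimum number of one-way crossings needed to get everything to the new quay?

impossible

Following every safe sequence of crossings from the start, the most of the 8 that can be at the new quay as the barge arrives there on crossings 1, 3, 5 is 2, 3, 4 respectively; the best ever achieved is 4 of 8.
From crossing 7 on, no configuration arises that was not already reachable earlier: only 44 distinct safe configurations (who is on which side, and where the barge is) can ever be reached, none of them has everyone across, and every continuation just revisits them. So no valid plan exists.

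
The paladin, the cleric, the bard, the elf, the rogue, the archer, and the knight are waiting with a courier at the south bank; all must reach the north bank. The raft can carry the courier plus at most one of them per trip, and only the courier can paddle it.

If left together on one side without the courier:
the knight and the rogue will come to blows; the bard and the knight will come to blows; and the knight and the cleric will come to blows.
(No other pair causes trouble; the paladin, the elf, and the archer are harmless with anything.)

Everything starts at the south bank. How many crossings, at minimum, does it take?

Following every safe sequence of crossings from the start, the most of the 7 that can be at the north bank as the raft arrives there on crossings 1, 3, 5, 7, 9 is 1, 2, 3, 4, 5 respectively; the best ever achieved is 5 of 7.
From crossing 11 on, no configuration arises that was not already reachable earlier: only 72 distinct safe configurations (who is on which side, and where the raft is) can ever be reached, none of them has everyone across, and every continuation just revisits them. So no valid plan exists.

impossible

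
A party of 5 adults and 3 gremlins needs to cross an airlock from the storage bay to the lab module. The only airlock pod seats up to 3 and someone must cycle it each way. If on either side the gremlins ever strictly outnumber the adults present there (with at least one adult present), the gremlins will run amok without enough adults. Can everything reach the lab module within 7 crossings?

Yes — this plan uses 7 crossings (≤ 7):
1. 2 gremlins → the lab module.  (the storage bay: 5A 1G; the lab module: 0A 2G)
2. 1 gremlin ← the storage bay.  (the storage bay: 5A 2G; the lab module: 0A 1G)
3. 2 adults and 1 gremlin → the lab module.  (the storage bay: 3A 1G; the lab module: 2A 2G)
4. 1 gremlin ← the storage bay.  (the storage bay: 3A 2G; the lab module: 2A 1G)
5. 1 adult and 2 gremlins → the lab module.  (the storage bay: 2A 0G; the lab module: 3A 3G)
6. 1 gremlin ← the storage bay.  (the storage bay: 2A 1G; the lab module: 3A 2G)
7. 2 adults and 1 gremlin → the lab module.  (the storage bay: 0A 0G; the lab module: 5A 3G)

Yes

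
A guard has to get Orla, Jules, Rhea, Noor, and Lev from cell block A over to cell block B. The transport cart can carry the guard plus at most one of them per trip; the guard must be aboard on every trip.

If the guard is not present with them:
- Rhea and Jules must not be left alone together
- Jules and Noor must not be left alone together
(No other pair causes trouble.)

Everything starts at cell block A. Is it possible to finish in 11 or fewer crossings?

Yes

Yes — this plan uses 11 crossings (≤ 11):
1. Guard goes to cell block B with Jules.  [cell block A: Lev, Noor, Orla, Rhea | cell block B: Jules]
2. Guard goes back to cell block A alone.  [cell block A: Lev, Noor, Orla, Rhea | cell block B: Jules]
3. Guard goes to cell block B with Orla.  [cell block A: Lev, Noor, Rhea | cell block B: Jules, Orla]
4. Guard goes back to cell block A alone.  [cell block A: Lev, Noor, Rhea | cell block B: Jules, Orla]
5. Guard goes to cell block B with Rhea.  [cell block A: Lev, Noor | cell block B: Jules, Orla, Rhea]
6. Guard goes back to cell block A with Jules.  [cell block A: Jules, Lev, Noor | cell block B: Orla, Rhea]
7. Guard goes to cell block B with Noor.  [cell block A: Jules, Lev | cell block B: Noor, Orla, Rhea]
8. Guard goes back to cell block A alone.  [cell block A: Jules, Lev | cell block B: Noor, Orla, Rhea]
9. Guard goes to cell block B with Lev.  [cell block A: Jules | cell block B: Lev, Noor, Orla, Rhea]
10. Guard goes back to cell block A alone.  [cell block A: Jules | cell block B: Lev, Noor, Orla, Rhea]
11. Guard goes to cell block B with Jules.  [cell block A: — | cell block B: Jules, Lev, Noor, Orla, Rhea]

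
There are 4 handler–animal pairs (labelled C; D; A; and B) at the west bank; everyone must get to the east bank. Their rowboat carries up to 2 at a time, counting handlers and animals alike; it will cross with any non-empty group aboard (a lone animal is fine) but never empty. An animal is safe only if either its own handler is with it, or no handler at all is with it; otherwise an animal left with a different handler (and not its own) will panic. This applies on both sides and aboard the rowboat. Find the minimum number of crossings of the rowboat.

impossible

Following every safe sequence of crossings from the start, the most of the 8 that can be at the east bank as the rowboat arrives there on crossings 1, 3, 5 is 2, 3, 4 respectively; the best ever achieved is 4 of 8.
From crossing 7 on, no configuration arises that was not already reachable earlier: only 44 distinct safe configurations (who is on which side, and where the rowboat is) can ever be reached, none of them has everyone across, and every continuation just revisits them. So no valid plan exists.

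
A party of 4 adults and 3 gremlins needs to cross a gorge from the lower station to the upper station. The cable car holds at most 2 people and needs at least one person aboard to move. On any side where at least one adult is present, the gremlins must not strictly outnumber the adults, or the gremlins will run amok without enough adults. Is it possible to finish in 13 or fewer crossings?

Yes — this plan uses 11 crossings (≤ 13):
1. 2 gremlins → the upper station.  (the lower station: 4A 1G; the upper station: 0A 2G)
2. 1 gremlin ← the lower station.  (the lower station: 4A 2G; the upper station: 0A 1G)
3. 2 gremlins → the upper station.  (the lower station: 4A 0G; the upper station: 0A 3G)
4. 1 gremlin ← the lower station.  (the lower station: 4A 1G; the upper station: 0A 2G)
5. 2 adults → the upper station.  (the lower station: 2A 1G; the upper station: 2A 2G)
6. 1 gremlin ← the lower station.  (the lower station: 2A 2G; the upper station: 2A 1G)
7. 1 adult and 1 gremlin → the upper station.  (the lower station: 1A 1G; the upper station: 3A 2G)
8. 1 adult ← the lower station.  (the lower station: 2A 1G; the upper station: 2A 2G)
9. 1 adult and 1 gremlin → the upper station.  (the lower station: 1A 0G; the upper station: 3A 3G)
10. 1 gremlin ← the lower station.  (the lower station: 1A 1G; the upper station: 3A 2G)
11. 1 adult and 1 gremlin → the upper station.  (the lower station: 0A 0G; the upper station: 4A 3G)

Yes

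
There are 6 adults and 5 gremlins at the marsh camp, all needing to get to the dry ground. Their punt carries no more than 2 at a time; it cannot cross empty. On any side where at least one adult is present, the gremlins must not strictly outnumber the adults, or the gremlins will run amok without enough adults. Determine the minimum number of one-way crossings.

Counting alone: each trip to the dry ground takes at most 2 across and each return brings at least 1 back, so after t trips out (and t−1 returns) at most 2t − (t−1) of the 11 are across; that first reaches 11 at t = 10, so at least 19 crossings are needed.
The plan below uses exactly 19 crossings, so it is optimal:
1. 2 gremlins → the dry ground.  (the marsh camp: 6A 3G; the dry ground: 0A 2G)
2. 1 gremlin ← the marsh camp.  (the marsh camp: 6A 4G; the dry ground: 0A 1G)
3. 2 gremlins → the dry ground.  (the marsh camp: 6A 2G; the dry ground: 0A 3G)
4. 1 gremlin ← the marsh camp.  (the marsh camp: 6A 3G; the dry ground: 0A 2G)
5. 2 adults → the dry ground.  (the marsh camp: 4A 3G; the dry ground: 2A 2G)
6. 1 gremlin ← the marsh camp.  (the marsh camp: 4A 4G; the dry ground: 2A 1G)
7. 1 adult and 1 gremlin → the dry ground.  (the marsh camp: 3A 3G; the dry ground: 3A 2G)
8. 1 adult ← the marsh camp.  (the marsh camp: 4A 3G; the dry ground: 2A 2G)
9. 1 adult and 1 gremlin → the dry ground.  (the marsh camp: 3A 2G; the dry ground: 3A 3G)
10. 1 gremlin ← the marsh camp.  (the marsh camp: 3A 3G; the dry ground: 3A 2G)
11. 1 adult and 1 gremlin → the dry ground.  (the marsh camp: 2A 2G; the dry ground: 4A 3G)
12. 1 adult ← the marsh camp.  (the marsh camp: 3A 2G; the dry ground: 3A 3G)
13. 1 adult and 1 gremlin → the dry ground.  (the marsh camp: 2A 1G; the dry ground: 4A 4G)
14. 1 gremlin ← the marsh camp.  (the marsh camp: 2A 2G; the dry ground: 4A 3G)
15. 1 adult and 1 gremlin → the dry ground.  (the marsh camp: 1A 1G; the dry ground: 5A 4G)
16. 1 adult ← the marsh camp.  (the marsh camp: 2A 1G; the dry ground: 4A 4G)
17. 1 adult and 1 gremlin → the dry ground.  (the marsh camp: 1A 0G; the dry ground: 5A 5G)
18. 1 gremlin ← the marsh camp.  (the marsh camp: 1A 1G; the dry ground: 5A 4G)
19. 1 adult and 1 gremlin → the dry ground.  (the marsh camp: 0A 0G; the dry ground: 6A 5G)

19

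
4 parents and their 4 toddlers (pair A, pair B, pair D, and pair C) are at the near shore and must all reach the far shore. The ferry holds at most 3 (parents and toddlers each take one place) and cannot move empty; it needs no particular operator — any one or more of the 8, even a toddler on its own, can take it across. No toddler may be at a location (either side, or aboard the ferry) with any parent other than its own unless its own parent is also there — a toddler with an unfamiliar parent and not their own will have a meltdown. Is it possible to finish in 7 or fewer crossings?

Counting alone: each trip to the far shore takes at most 3 across and each return brings at least 1 back, so after t trips out (and t−1 returns) at most 3t − (t−1) of the 8 are across; that first reaches 8 at t = 4, so at least 7 crossings are needed.
The safety rule pushes this higher. Following every safe sequence of crossings, the most of the 8 that can be at the far shore as the ferry arrives there on crossing 7 is 7 — never all 8.
So the move cannot be finished within 7 crossings. (The shortest complete plan takes 9:)
1. parent A and toddler A cross → the far shore.
2. parent A crosses ← the near shore.
3. parent A, parent B, and toddler B cross → the far shore.
4. parent A and toddler A cross ← the near shore.
5. parent A, parent C, and parent D cross → the far shore.
6. toddler B crosses ← the near shore.
7. toddler A and toddler B cross → the far shore.
8. toddler A crosses ← the near shore.
9. toddler A, toddler C, and toddler D cross → the far shore.

No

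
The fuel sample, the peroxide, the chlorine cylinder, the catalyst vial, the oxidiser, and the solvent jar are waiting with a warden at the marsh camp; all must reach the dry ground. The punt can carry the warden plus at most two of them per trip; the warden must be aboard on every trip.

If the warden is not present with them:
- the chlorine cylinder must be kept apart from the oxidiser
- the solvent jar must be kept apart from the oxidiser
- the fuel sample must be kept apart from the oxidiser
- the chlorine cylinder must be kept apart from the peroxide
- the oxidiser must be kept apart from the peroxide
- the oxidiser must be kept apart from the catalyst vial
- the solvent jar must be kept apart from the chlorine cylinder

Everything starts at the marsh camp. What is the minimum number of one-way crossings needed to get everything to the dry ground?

9

Counting alone: the warden can take at most 2 across per trip to the dry ground, so moving all 6 needs at least 3 loaded trips out, with a return between consecutive ones — at least 5 crossings.
The safety rule pushes this higher. Following every safe sequence of crossings, the most of the 6 that can be at the dry ground as the punt arrives there on crossings 5, 7 is 4, 5 respectively — never all 6.
So no plan with fewer than 9 crossings exists, and this one achieves 9:
1. Warden goes to the dry ground with the chlorine cylinder and the oxidiser.  [the marsh camp: the catalyst vial, the fuel sample, the peroxide, the solvent jar | the dry ground: the chlorine cylinder, the oxidiser]
2. Warden goes back to the marsh camp with the chlorine cylinder.  [the marsh camp: the catalyst vial, the chlorine cylinder, the fuel sample, the peroxide, the solvent jar | the dry ground: the oxidiser]
3. Warden goes to the dry ground with the chlorine cylinder and the fuel sample.  [the marsh camp: the catalyst vial, the peroxide, the solvent jar | the dry ground: the chlorine cylinder, the fuel sample, the oxidiser]
4. Warden goes back to the marsh camp with the oxidiser.  [the marsh camp: the catalyst vial, the oxidiser, the peroxide, the solvent jar | the dry ground: the chlorine cylinder, the fuel sample]
5. Warden goes to the dry ground with the catalyst vial and the oxidiser.  [the marsh camp: the peroxide, the solvent jar | the dry ground: the catalyst vial, the chlorine cylinder, the fuel sample, the oxidiser]
6. Warden goes back to the marsh camp with the oxidiser.  [the marsh camp: the oxidiser, the peroxide, the solvent jar | the dry ground: the catalyst vial, the chlorine cylinder, the fuel sample]
7. Warden goes to the dry ground with the peroxide and the solvent jar.  [the marsh camp: the oxidiser | the dry ground: the catalyst vial, the chlorine cylinder, the fuel sample, the peroxide, the solvent jar]
8. Warden goes back to the marsh camp with the chlorine cylinder.  [the marsh camp: the chlorine cylinder, the oxidiser | the dry ground: the catalyst vial, the fuel sample, the peroxide, the solvent jar]
9. Warden goes to the dry ground with the chlorine cylinder and the oxidiser.  [the marsh camp: — | the dry ground: the catalyst vial, the chlorine cylinder, the fuel sample, the oxidiser, the peroxide, the solvent jar]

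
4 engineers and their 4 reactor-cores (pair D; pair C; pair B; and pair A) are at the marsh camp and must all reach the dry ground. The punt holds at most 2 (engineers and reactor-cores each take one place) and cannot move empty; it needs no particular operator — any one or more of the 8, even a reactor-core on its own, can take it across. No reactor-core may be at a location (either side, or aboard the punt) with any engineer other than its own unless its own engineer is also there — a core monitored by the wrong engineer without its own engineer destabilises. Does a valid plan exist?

Following every safe sequence of crossings from the start, the most of the 8 that can be at the dry ground as the punt arrives there on crossings 1, 3, 5 is 2, 3, 4 respectively; the best ever achieved is 4 of 8.
From crossing 7 on, no configuration arises that was not already reachable earlier: only 44 distinct safe configurations (who is on which side, and where the punt is) can ever be reached, none of them has everyone across, and every continuation just revisits them. So no valid plan exists.

No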